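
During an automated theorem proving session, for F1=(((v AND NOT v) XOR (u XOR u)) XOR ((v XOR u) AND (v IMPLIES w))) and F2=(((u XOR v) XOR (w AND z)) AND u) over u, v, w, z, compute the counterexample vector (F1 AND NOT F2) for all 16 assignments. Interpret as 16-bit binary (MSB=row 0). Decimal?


F1 = (((v AND NOT v) XOR (u XOR u)) XOR ((v XOR u) AND (v IMPLIES w)))
F2 = (((u XOR v) XOR (w AND z)) AND u)
Counterexample to F1=>F2 is where F1=1 and F2=0.
Evaluate each row (bits = u,v,w,z, MSB first):
  row 0 [0000]: F1=0 F2=0 -> F1&~F2 -> 0
  row 1 [0001]: F1=0 F2=0 -> F1&~F2 -> 0
  row 2 [0010]: F1=0 F2=0 -> F1&~F2 -> 0
  row 3 [0011]: F1=0 F2=0 -> F1&~F2 -> 0
  row 4 [0100]: F1=0 F2=0 -> F1&~F2 -> 0
  row 5 [0101]: F1=0 F2=0 -> F1&~F2 -> 0
  row 6 [0110]: F1=1 F2=0 -> F1&~F2 -> 1
  row 7 [0111]: F1=1 F2=0 -> F1&~F2 -> 1
  row 8 [1000]: F1=1 F2=1 -> F1&~F2 -> 0
  row 9 [1001]: F1=1 F2=1 -> F1&~F2 -> 0
  row 10 [1010]: F1=1 F2=1 -> F1&~F2 -> 0
  row 11 [1011]: F1=1 F2=0 -> F1&~F2 -> 1
  row 12 [1100]: F1=0 F2=0 -> F1&~F2 -> 0
  row 13 [1101]: F1=0 F2=0 -> F1&~F2 -> 0
  row 14 [1110]: F1=0 F2=0 -> F1&~F2 -> 0
  row 15 [1111]: F1=0 F2=1 -> F1&~F2 -> 0
Full result column, 4 rows per line (u,v fixed per line; w,z runs 00..11 left to right):
  rows 0-3 [u,v=00]: 0000  = hex 0
  rows 4-7 [u,v=01]: 0011  = hex 3
  rows 8-11 [u,v=10]: 0001  = hex 1
  rows 12-15 [u,v=11]: 0000  = hex 0
Counterexample vector (row 0 .. row 15) = 0000001100010000
Output column grouped in 4s = 0000 0011 0001 0000 = 0x0310
Convert to decimal digit by digit (value = value*16 + digit):
  0 -> 0
  0*16 + 3 = 3
  3*16 + 1 = 49
  49*16 + 0 = 784
Decimal = 784

784


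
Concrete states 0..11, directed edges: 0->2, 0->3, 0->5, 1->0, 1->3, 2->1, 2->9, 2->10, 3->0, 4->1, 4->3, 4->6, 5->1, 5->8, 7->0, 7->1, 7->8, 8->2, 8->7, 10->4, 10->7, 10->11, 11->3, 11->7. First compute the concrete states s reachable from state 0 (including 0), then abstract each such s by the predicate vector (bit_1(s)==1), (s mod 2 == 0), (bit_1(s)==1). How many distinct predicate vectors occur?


BFS from 0:
Concrete reachable: {0, 1, 2, 3, 4, 5, 6, 7, 8, 9, 10, 11}
Abstract via predicates (bit_1(s)==1), (s mod 2 == 0), (bit_1(s)==1):
  (0,0,0) <- {1, 5, 9}
  (0,1,0) <- {0, 4, 8}
  (1,0,1) <- {3, 7, 11}
  (1,1,1) <- {2, 6, 10}
Distinct abstract states = 4

4


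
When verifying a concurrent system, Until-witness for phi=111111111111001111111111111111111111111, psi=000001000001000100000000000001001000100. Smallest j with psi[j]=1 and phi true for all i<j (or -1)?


(phi U psi) at 0: need smallest j with psi[j]=1 and phi[i]=1 for all i in [0,j).
Scan from step 0:
  step 0: phi=1, psi=0 -> continue
  step 1: phi=1, psi=0 -> continue
  step 2: phi=1, psi=0 -> continue
  step 3: phi=1, psi=0 -> continue
  step 5: psi=1 and phi held for [0,5) -> witness found
Witness step = 5

5


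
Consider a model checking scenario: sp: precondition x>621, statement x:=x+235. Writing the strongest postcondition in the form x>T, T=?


Formula: sp(P, x:=E) = exists old_x. (x = E[old_x/x]) AND P[old_x/x] (old_x is the value of x before the assignment; eliminate old_x by solving x = E[old_x/x] for old_x)
Step 1: Precondition P: x>621, i.e. old_x > 621
Step 2: Assignment gives x = old_x + 235, so old_x = x - 235
Step 3: Substitute into P: x - 235 > 621
Step 4: Simplify: x > 621+235 = 856

856


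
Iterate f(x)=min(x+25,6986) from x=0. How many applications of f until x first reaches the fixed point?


Step 1: x=0, cap=6986, increment=25
Step 2: x grows by 25 each step until capped at 6986; fixed point is x=6986
Step 3: iterations = ceil(6986/25) = 280

280


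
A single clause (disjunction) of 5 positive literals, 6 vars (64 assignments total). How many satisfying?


Step 1: Total=2^6=64
Step 2: Unsat when all 5 false: 2^1=2
Step 3: Sat=64-2=62

62


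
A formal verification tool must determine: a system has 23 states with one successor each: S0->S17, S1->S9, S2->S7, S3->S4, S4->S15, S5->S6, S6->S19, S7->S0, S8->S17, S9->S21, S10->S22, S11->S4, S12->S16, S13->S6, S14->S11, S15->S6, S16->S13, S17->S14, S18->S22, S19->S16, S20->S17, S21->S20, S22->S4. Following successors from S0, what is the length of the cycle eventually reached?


Trace from S0 until a state repeats:
  S0 -> S17 -> S14 -> S11 -> S4 -> S15 -> S6 -> S19 -> S16 -> S13 -> S6
S6 first seen at step 6, revisited at step 10.
Cycle length = 10 - 6 = 4

4


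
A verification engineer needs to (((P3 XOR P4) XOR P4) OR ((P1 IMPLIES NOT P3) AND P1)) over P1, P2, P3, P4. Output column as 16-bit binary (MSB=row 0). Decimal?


Formula: (((P3 XOR P4) XOR P4) OR ((P1 IMPLIES NOT P3) AND P1)) over P1, P2, P3, P4 (16 rows)
Evaluate each row (bits = P1,P2,P3,P4, MSB first):
  row 0 [0000]: (((0 XOR 0) XOR 0) OR ((0 IMPLIES NOT 0) AND 0)) -> 0
  row 1 [0001]: (((0 XOR 1) XOR 1) OR ((0 IMPLIES NOT 0) AND 0)) -> 0
  row 2 [0010]: (((1 XOR 0) XOR 0) OR ((0 IMPLIES NOT 1) AND 0)) -> 1
  row 3 [0011]: (((1 XOR 1) XOR 1) OR ((0 IMPLIES NOT 1) AND 0)) -> 1
  row 4 [0100]: (((0 XOR 0) XOR 0) OR ((0 IMPLIES NOT 0) AND 0)) -> 0
  row 5 [0101]: (((0 XOR 1) XOR 1) OR ((0 IMPLIES NOT 0) AND 0)) -> 0
  row 6 [0110]: (((1 XOR 0) XOR 0) OR ((0 IMPLIES NOT 1) AND 0)) -> 1
  row 7 [0111]: (((1 XOR 1) XOR 1) OR ((0 IMPLIES NOT 1) AND 0)) -> 1
  row 8 [1000]: (((0 XOR 0) XOR 0) OR ((1 IMPLIES NOT 0) AND 1)) -> 1
  row 9 [1001]: (((0 XOR 1) XOR 1) OR ((1 IMPLIES NOT 0) AND 1)) -> 1
  row 10 [1010]: (((1 XOR 0) XOR 0) OR ((1 IMPLIES NOT 1) AND 1)) -> 1
  row 11 [1011]: (((1 XOR 1) XOR 1) OR ((1 IMPLIES NOT 1) AND 1)) -> 1
  row 12 [1100]: (((0 XOR 0) XOR 0) OR ((1 IMPLIES NOT 0) AND 1)) -> 1
  row 13 [1101]: (((0 XOR 1) XOR 1) OR ((1 IMPLIES NOT 0) AND 1)) -> 1
  row 14 [1110]: (((1 XOR 0) XOR 0) OR ((1 IMPLIES NOT 1) AND 1)) -> 1
  row 15 [1111]: (((1 XOR 1) XOR 1) OR ((1 IMPLIES NOT 1) AND 1)) -> 1
Full result column, 4 rows per line (P1,P2 fixed per line; P3,P4 runs 00..11 left to right):
  rows 0-3 [P1,P2=00]: 0011  = hex 3
  rows 4-7 [P1,P2=01]: 0011  = hex 3
  rows 8-11 [P1,P2=10]: 1111  = hex F
  rows 12-15 [P1,P2=11]: 1111  = hex F
Output column (row 0 .. row 15) = 0011001111111111
Output column grouped in 4s = 0011 0011 1111 1111 = 0x33FF
Convert to decimal digit by digit (value = value*16 + digit):
  3 -> 3
  3*16 + 3 = 51
  51*16 + 15 (F) = 831
  831*16 + 15 (F) = 13311
Decimal = 13311

13311


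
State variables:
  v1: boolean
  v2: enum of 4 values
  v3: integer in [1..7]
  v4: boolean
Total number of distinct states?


State space = product of domain sizes of all variables.
Domain sizes:
  v1 (boolean): 2
  v2 (enum of 4 values): 4
  v3 (integer in [1..7]): 7
  v4 (boolean): 2
Product = 2 * 4 * 7 * 2 = 112

112


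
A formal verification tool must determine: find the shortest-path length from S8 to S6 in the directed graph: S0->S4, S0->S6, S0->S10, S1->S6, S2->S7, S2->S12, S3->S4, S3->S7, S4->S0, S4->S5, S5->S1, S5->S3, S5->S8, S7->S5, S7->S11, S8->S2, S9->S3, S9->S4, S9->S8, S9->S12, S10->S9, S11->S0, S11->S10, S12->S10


BFS layer-by-layer from S8:
  dist 0: {S8}
  dist 1: {S2}
  dist 2: {S7, S12}
  dist 3: {S5, S10, S11}
  dist 4: {S0, S1, S3, S9}
  dist 5: {S4, S6}
  -> S6 reached at distance 5
Shortest path length = 5

5


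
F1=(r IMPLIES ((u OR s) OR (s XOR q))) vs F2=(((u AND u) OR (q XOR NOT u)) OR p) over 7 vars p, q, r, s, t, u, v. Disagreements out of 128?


F1 = (r IMPLIES ((u OR s) OR (s XOR q)))
F2 = (((u AND u) OR (q XOR NOT u)) OR p)
Evaluate both on each of 128 rows (bits = p,q,r,s,t,u,v):
  row 0 [0000000]: F1=1 F2=1 -> 0
  row 1 [0000001]: F1=1 F2=1 -> 0
  row 2 [0000010]: F1=1 F2=1 -> 0
  row 3 [0000011]: F1=1 F2=1 -> 0
  row 4 [0000100]: F1=1 F2=1 -> 0
  (every remaining row is evaluated the same way; all 128 results are listed next)
Full result column, 8 rows per line (p,q,r,s fixed per line; t,u,v runs 000..111 left to right):
  rows 0-7 [p,q,r,s=0000]: 00000000  (ones: 0)
  rows 8-15 [p,q,r,s=0001]: 00000000  (ones: 0)
  rows 16-23 [p,q,r,s=0010]: 11001100  (ones: 4)
  rows 24-31 [p,q,r,s=0011]: 00000000  (ones: 0)
  rows 32-39 [p,q,r,s=0100]: 11001100  (ones: 4)
  rows 40-47 [p,q,r,s=0101]: 11001100  (ones: 4)
  rows 48-55 [p,q,r,s=0110]: 11001100  (ones: 4)
  rows 56-63 [p,q,r,s=0111]: 11001100  (ones: 4)
  rows 64-71 [p,q,r,s=1000]: 00000000  (ones: 0)
  rows 72-79 [p,q,r,s=1001]: 00000000  (ones: 0)
  rows 80-87 [p,q,r,s=1010]: 11001100  (ones: 4)
  rows 88-95 [p,q,r,s=1011]: 00000000  (ones: 0)
  rows 96-103 [p,q,r,s=1100]: 00000000  (ones: 0)
  rows 104-111 [p,q,r,s=1101]: 00000000  (ones: 0)
  rows 112-119 [p,q,r,s=1110]: 00000000  (ones: 0)
  rows 120-127 [p,q,r,s=1111]: 00000000  (ones: 0)
Disagreements = 0+0+4+0+4+4+4+4+0+0+4+0+0+0+0+0 = 24

24


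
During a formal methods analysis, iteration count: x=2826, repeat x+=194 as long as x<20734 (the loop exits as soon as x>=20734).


Step 1: x goes from 2826 toward 20734 by 194; the body runs while x<20734, so iterations = ceil((bound-start)/step)
Step 2: Distance=17908
Step 3: ceil(17908/194)=93

93


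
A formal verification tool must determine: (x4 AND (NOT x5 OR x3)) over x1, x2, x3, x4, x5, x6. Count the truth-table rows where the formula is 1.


Formula: (x4 AND (NOT x5 OR x3)) over 6 vars (64 rows)
Evaluate each row (x1, x2, x3, x4, x5, x6 as bits, MSB first):
  row 0 [000000]: (0 AND (NOT 0 OR 0)) -> 0
  row 1 [000001]: (0 AND (NOT 0 OR 0)) -> 0
  row 2 [000010]: (0 AND (NOT 1 OR 0)) -> 0
  row 3 [000011]: (0 AND (NOT 1 OR 0)) -> 0
  row 4 [000100]: (1 AND (NOT 0 OR 0)) -> 1
  (every remaining row is evaluated the same way; all 64 results are listed next)
Full result column, 8 rows per line (x1,x2,x3 fixed per line; x4,x5,x6 runs 000..111 left to right):
  rows 0-7 [x1,x2,x3=000]: 00001100  (ones: 2)
  rows 8-15 [x1,x2,x3=001]: 00001111  (ones: 4)
  rows 16-23 [x1,x2,x3=010]: 00001100  (ones: 2)
  rows 24-31 [x1,x2,x3=011]: 00001111  (ones: 4)
  rows 32-39 [x1,x2,x3=100]: 00001100  (ones: 2)
  rows 40-47 [x1,x2,x3=101]: 00001111  (ones: 4)
  rows 48-55 [x1,x2,x3=110]: 00001100  (ones: 2)
  rows 56-63 [x1,x2,x3=111]: 00001111  (ones: 4)
Count of 1-rows = 2+4+2+4+2+4+2+4 = 24

24


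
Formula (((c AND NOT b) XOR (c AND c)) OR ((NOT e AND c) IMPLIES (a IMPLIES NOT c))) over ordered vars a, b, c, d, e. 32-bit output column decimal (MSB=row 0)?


Formula: (((c AND NOT b) XOR (c AND c)) OR ((NOT e AND c) IMPLIES (a IMPLIES NOT c))) over a, b, c, d, e (32 rows)
Evaluate each row (bits = a,b,c,d,e, MSB first):
  row 0 [00000]: (((0 AND NOT 0) XOR (0 AND 0)) OR ((NOT 0 AND 0) IMPLIES (0 IMPLIES NOT 0))) -> 1
  row 1 [00001]: (((0 AND NOT 0) XOR (0 AND 0)) OR ((NOT 1 AND 0) IMPLIES (0 IMPLIES NOT 0))) -> 1
  row 2 [00010]: (((0 AND NOT 0) XOR (0 AND 0)) OR ((NOT 0 AND 0) IMPLIES (0 IMPLIES NOT 0))) -> 1
  row 3 [00011]: (((0 AND NOT 0) XOR (0 AND 0)) OR ((NOT 1 AND 0) IMPLIES (0 IMPLIES NOT 0))) -> 1
  row 4 [00100]: (((1 AND NOT 0) XOR (1 AND 1)) OR ((NOT 0 AND 1) IMPLIES (0 IMPLIES NOT 1))) -> 1
  row 5 [00101]: (((1 AND NOT 0) XOR (1 AND 1)) OR ((NOT 1 AND 1) IMPLIES (0 IMPLIES NOT 1))) -> 1
  row 6 [00110]: (((1 AND NOT 0) XOR (1 AND 1)) OR ((NOT 0 AND 1) IMPLIES (0 IMPLIES NOT 1))) -> 1
  row 7 [00111]: (((1 AND NOT 0) XOR (1 AND 1)) OR ((NOT 1 AND 1) IMPLIES (0 IMPLIES NOT 1))) -> 1
  row 8 [01000]: (((0 AND NOT 1) XOR (0 AND 0)) OR ((NOT 0 AND 0) IMPLIES (0 IMPLIES NOT 0))) -> 1
  row 9 [01001]: (((0 AND NOT 1) XOR (0 AND 0)) OR ((NOT 1 AND 0) IMPLIES (0 IMPLIES NOT 0))) -> 1
  row 10 [01010]: (((0 AND NOT 1) XOR (0 AND 0)) OR ((NOT 0 AND 0) IMPLIES (0 IMPLIES NOT 0))) -> 1
  row 11 [01011]: (((0 AND NOT 1) XOR (0 AND 0)) OR ((NOT 1 AND 0) IMPLIES (0 IMPLIES NOT 0))) -> 1
  row 12 [01100]: (((1 AND NOT 1) XOR (1 AND 1)) OR ((NOT 0 AND 1) IMPLIES (0 IMPLIES NOT 1))) -> 1
  row 13 [01101]: (((1 AND NOT 1) XOR (1 AND 1)) OR ((NOT 1 AND 1) IMPLIES (0 IMPLIES NOT 1))) -> 1
  row 14 [01110]: (((1 AND NOT 1) XOR (1 AND 1)) OR ((NOT 0 AND 1) IMPLIES (0 IMPLIES NOT 1))) -> 1
  row 15 [01111]: (((1 AND NOT 1) XOR (1 AND 1)) OR ((NOT 1 AND 1) IMPLIES (0 IMPLIES NOT 1))) -> 1
  row 16 [10000]: (((0 AND NOT 0) XOR (0 AND 0)) OR ((NOT 0 AND 0) IMPLIES (1 IMPLIES NOT 0))) -> 1
  row 17 [10001]: (((0 AND NOT 0) XOR (0 AND 0)) OR ((NOT 1 AND 0) IMPLIES (1 IMPLIES NOT 0))) -> 1
  row 18 [10010]: (((0 AND NOT 0) XOR (0 AND 0)) OR ((NOT 0 AND 0) IMPLIES (1 IMPLIES NOT 0))) -> 1
  row 19 [10011]: (((0 AND NOT 0) XOR (0 AND 0)) OR ((NOT 1 AND 0) IMPLIES (1 IMPLIES NOT 0))) -> 1
  row 20 [10100]: (((1 AND NOT 0) XOR (1 AND 1)) OR ((NOT 0 AND 1) IMPLIES (1 IMPLIES NOT 1))) -> 0
  row 21 [10101]: (((1 AND NOT 0) XOR (1 AND 1)) OR ((NOT 1 AND 1) IMPLIES (1 IMPLIES NOT 1))) -> 1
  row 22 [10110]: (((1 AND NOT 0) XOR (1 AND 1)) OR ((NOT 0 AND 1) IMPLIES (1 IMPLIES NOT 1))) -> 0
  row 23 [10111]: (((1 AND NOT 0) XOR (1 AND 1)) OR ((NOT 1 AND 1) IMPLIES (1 IMPLIES NOT 1))) -> 1
  row 24 [11000]: (((0 AND NOT 1) XOR (0 AND 0)) OR ((NOT 0 AND 0) IMPLIES (1 IMPLIES NOT 0))) -> 1
  row 25 [11001]: (((0 AND NOT 1) XOR (0 AND 0)) OR ((NOT 1 AND 0) IMPLIES (1 IMPLIES NOT 0))) -> 1
  row 26 [11010]: (((0 AND NOT 1) XOR (0 AND 0)) OR ((NOT 0 AND 0) IMPLIES (1 IMPLIES NOT 0))) -> 1
  row 27 [11011]: (((0 AND NOT 1) XOR (0 AND 0)) OR ((NOT 1 AND 0) IMPLIES (1 IMPLIES NOT 0))) -> 1
  row 28 [11100]: (((1 AND NOT 1) XOR (1 AND 1)) OR ((NOT 0 AND 1) IMPLIES (1 IMPLIES NOT 1))) -> 1
  row 29 [11101]: (((1 AND NOT 1) XOR (1 AND 1)) OR ((NOT 1 AND 1) IMPLIES (1 IMPLIES NOT 1))) -> 1
  row 30 [11110]: (((1 AND NOT 1) XOR (1 AND 1)) OR ((NOT 0 AND 1) IMPLIES (1 IMPLIES NOT 1))) -> 1
  row 31 [11111]: (((1 AND NOT 1) XOR (1 AND 1)) OR ((NOT 1 AND 1) IMPLIES (1 IMPLIES NOT 1))) -> 1
Full result column, 4 rows per line (a,b,c fixed per line; d,e runs 00..11 left to right):
  rows 0-3 [a,b,c=000]: 1111  = hex F
  rows 4-7 [a,b,c=001]: 1111  = hex F
  rows 8-11 [a,b,c=010]: 1111  = hex F
  rows 12-15 [a,b,c=011]: 1111  = hex F
  rows 16-19 [a,b,c=100]: 1111  = hex F
  rows 20-23 [a,b,c=101]: 0101  = hex 5
  rows 24-27 [a,b,c=110]: 1111  = hex F
  rows 28-31 [a,b,c=111]: 1111  = hex F
Output column (row 0 .. row 31) = 11111111111111111111010111111111
Output column grouped in 4s = 1111 1111 1111 1111 1111 0101 1111 1111 = 0xFFFFF5FF
Convert to decimal digit by digit (value = value*16 + digit):
  F -> 15
  15*16 + 15 (F) = 255
  255*16 + 15 (F) = 4095
  4095*16 + 15 (F) = 65535
  65535*16 + 15 (F) = 1048575
  1048575*16 + 5 = 16777205
  16777205*16 + 15 (F) = 268435295
  268435295*16 + 15 (F) = 4294964735
Decimal = 4294964735

4294964735


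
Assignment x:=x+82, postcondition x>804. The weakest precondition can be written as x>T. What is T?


Formula: wp(x:=E, P) = P[E/x] (substitute E for x in postcondition)
Step 1: Postcondition: x>804
Step 2: Substitute x+82 for x: x+82>804
Step 3: Solve for x: x > 804-82 = 722

722


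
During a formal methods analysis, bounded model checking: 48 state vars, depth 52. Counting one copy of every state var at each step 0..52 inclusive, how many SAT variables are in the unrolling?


BMC unrolls to depth k, creating one copy of each state var for steps 0..k.
Step count = 52 + 1 = 53 (steps 0 through 52)
Vars per step = 48
Total = 48 * 53 = 2544

2544


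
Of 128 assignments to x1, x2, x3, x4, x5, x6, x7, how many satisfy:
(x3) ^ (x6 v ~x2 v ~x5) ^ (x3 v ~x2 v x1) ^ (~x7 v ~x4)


CNF with 4 clauses over 7 vars (128 assignments).
An assignment satisfies CNF iff every clause has >=1 true literal.
Check each row (bits = x1,x2,x3,x4,x5,x6,x7; clause T/F shown):
  row 0 [0000000]: clauses=FTTT -> 0
  row 1 [0000001]: clauses=FTTT -> 0
  row 2 [0000010]: clauses=FTTT -> 0
  row 3 [0000011]: clauses=FTTT -> 0
  row 4 [0000100]: clauses=FTTT -> 0
  (every remaining row is evaluated the same way; all 128 results are listed next)
Full result column, 8 rows per line (x1,x2,x3,x4 fixed per line; x5,x6,x7 runs 000..111 left to right):
  rows 0-7 [x1,x2,x3,x4=0000]: 00000000  (ones: 0)
  rows 8-15 [x1,x2,x3,x4=0001]: 00000000  (ones: 0)
  rows 16-23 [x1,x2,x3,x4=0010]: 11111111  (ones: 8)
  rows 24-31 [x1,x2,x3,x4=0011]: 10101010  (ones: 4)
  rows 32-39 [x1,x2,x3,x4=0100]: 00000000  (ones: 0)
  rows 40-47 [x1,x2,x3,x4=0101]: 00000000  (ones: 0)
  rows 48-55 [x1,x2,x3,x4=0110]: 11110011  (ones: 6)
  rows 56-63 [x1,x2,x3,x4=0111]: 10100010  (ones: 3)
  rows 64-71 [x1,x2,x3,x4=1000]: 00000000  (ones: 0)
  rows 72-79 [x1,x2,x3,x4=1001]: 00000000  (ones: 0)
  rows 80-87 [x1,x2,x3,x4=1010]: 11111111  (ones: 8)
  rows 88-95 [x1,x2,x3,x4=1011]: 10101010  (ones: 4)
  rows 96-103 [x1,x2,x3,x4=1100]: 00000000  (ones: 0)
  rows 104-111 [x1,x2,x3,x4=1101]: 00000000  (ones: 0)
  rows 112-119 [x1,x2,x3,x4=1110]: 11110011  (ones: 6)
  rows 120-127 [x1,x2,x3,x4=1111]: 10100010  (ones: 3)
Satisfying assignments = 0+0+8+4+0+0+6+3+0+0+8+4+0+0+6+3 = 42

42


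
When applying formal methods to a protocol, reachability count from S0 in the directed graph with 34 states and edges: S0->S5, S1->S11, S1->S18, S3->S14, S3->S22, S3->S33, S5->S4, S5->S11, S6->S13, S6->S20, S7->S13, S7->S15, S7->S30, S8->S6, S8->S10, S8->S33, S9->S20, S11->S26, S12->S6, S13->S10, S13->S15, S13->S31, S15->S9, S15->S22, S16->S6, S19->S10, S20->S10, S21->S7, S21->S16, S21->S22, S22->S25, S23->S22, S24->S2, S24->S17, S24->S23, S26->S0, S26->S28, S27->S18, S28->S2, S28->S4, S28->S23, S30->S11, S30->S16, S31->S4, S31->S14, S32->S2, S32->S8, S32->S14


BFS from S0:
  layer 0: {S0}
  layer 1: {S5}
  layer 2: {S4, S11}
  layer 3: {S26}
  layer 4: {S28}
  layer 5: {S2, S23}
  layer 6: {S22}
  layer 7: {S25}
Reachable set: {S0, S2, S4, S5, S11, S22, S23, S25, S26, S28}
Count = 10

10


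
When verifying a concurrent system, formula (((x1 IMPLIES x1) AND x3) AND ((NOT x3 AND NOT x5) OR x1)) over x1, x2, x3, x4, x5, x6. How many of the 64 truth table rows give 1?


Formula: (((x1 IMPLIES x1) AND x3) AND ((NOT x3 AND NOT x5) OR x1)) over 6 vars (64 rows)
Evaluate each row (x1, x2, x3, x4, x5, x6 as bits, MSB first):
  row 0 [000000]: (((0 IMPLIES 0) AND 0) AND ((NOT 0 AND NOT 0) OR 0)) -> 0
  row 1 [000001]: (((0 IMPLIES 0) AND 0) AND ((NOT 0 AND NOT 0) OR 0)) -> 0
  row 2 [000010]: (((0 IMPLIES 0) AND 0) AND ((NOT 0 AND NOT 1) OR 0)) -> 0
  row 3 [000011]: (((0 IMPLIES 0) AND 0) AND ((NOT 0 AND NOT 1) OR 0)) -> 0
  row 4 [000100]: (((0 IMPLIES 0) AND 0) AND ((NOT 0 AND NOT 0) OR 0)) -> 0
  (every remaining row is evaluated the same way; all 64 results are listed next)
Full result column, 8 rows per line (x1,x2,x3 fixed per line; x4,x5,x6 runs 000..111 left to right):
  rows 0-7 [x1,x2,x3=000]: 00000000  (ones: 0)
  rows 8-15 [x1,x2,x3=001]: 00000000  (ones: 0)
  rows 16-23 [x1,x2,x3=010]: 00000000  (ones: 0)
  rows 24-31 [x1,x2,x3=011]: 00000000  (ones: 0)
  rows 32-39 [x1,x2,x3=100]: 00000000  (ones: 0)
  rows 40-47 [x1,x2,x3=101]: 11111111  (ones: 8)
  rows 48-55 [x1,x2,x3=110]: 00000000  (ones: 0)
  rows 56-63 [x1,x2,x3=111]: 11111111  (ones: 8)
Count of 1-rows = 0+0+0+0+0+8+0+8 = 16

16


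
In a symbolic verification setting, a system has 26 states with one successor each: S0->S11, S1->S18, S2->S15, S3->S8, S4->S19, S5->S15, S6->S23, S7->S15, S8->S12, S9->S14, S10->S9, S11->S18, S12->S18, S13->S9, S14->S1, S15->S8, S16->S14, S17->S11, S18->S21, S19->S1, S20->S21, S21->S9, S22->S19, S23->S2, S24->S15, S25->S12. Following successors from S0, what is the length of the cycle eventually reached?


Trace from S0 until a state repeats:
  S0 -> S11 -> S18 -> S21 -> S9 -> S14 -> S1 -> S18
S18 first seen at step 2, revisited at step 7.
Cycle length = 7 - 2 = 5

5


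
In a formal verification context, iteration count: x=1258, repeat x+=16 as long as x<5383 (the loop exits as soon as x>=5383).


Step 1: x goes from 1258 toward 5383 by 16; the body runs while x<5383, so iterations = ceil((bound-start)/step)
Step 2: Distance=4125
Step 3: ceil(4125/16)=258

258


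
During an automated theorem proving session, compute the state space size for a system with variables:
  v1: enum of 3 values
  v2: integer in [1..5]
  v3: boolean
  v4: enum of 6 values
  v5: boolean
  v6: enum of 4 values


State space = product of domain sizes of all variables.
Domain sizes:
  v1 (enum of 3 values): 3
  v2 (integer in [1..5]): 5
  v3 (boolean): 2
  v4 (enum of 6 values): 6
  v5 (boolean): 2
  v6 (enum of 4 values): 4
Product = 3 * 5 * 2 * 6 * 2 * 4 = 1440

1440


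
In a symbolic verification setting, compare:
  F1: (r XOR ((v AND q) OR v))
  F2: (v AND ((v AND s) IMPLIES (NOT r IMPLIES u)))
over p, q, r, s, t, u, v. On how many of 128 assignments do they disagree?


F1 = (r XOR ((v AND q) OR v))
F2 = (v AND ((v AND s) IMPLIES (NOT r IMPLIES u)))
Evaluate both on each of 128 rows (bits = p,q,r,s,t,u,v):
  row 0 [0000000]: F1=0 F2=0 -> 0
  row 1 [0000001]: F1=1 F2=1 -> 0
  row 2 [0000010]: F1=0 F2=0 -> 0
  row 3 [0000011]: F1=1 F2=1 -> 0
  row 4 [0000100]: F1=0 F2=0 -> 0
  (every remaining row is evaluated the same way; all 128 results are listed next)
Full result column, 8 rows per line (p,q,r,s fixed per line; t,u,v runs 000..111 left to right):
  rows 0-7 [p,q,r,s=0000]: 00000000  (ones: 0)
  rows 8-15 [p,q,r,s=0001]: 01000100  (ones: 2)
  rows 16-23 [p,q,r,s=0010]: 11111111  (ones: 8)
  rows 24-31 [p,q,r,s=0011]: 11111111  (ones: 8)
  rows 32-39 [p,q,r,s=0100]: 00000000  (ones: 0)
  rows 40-47 [p,q,r,s=0101]: 01000100  (ones: 2)
  rows 48-55 [p,q,r,s=0110]: 11111111  (ones: 8)
  rows 56-63 [p,q,r,s=0111]: 11111111  (ones: 8)
  rows 64-71 [p,q,r,s=1000]: 00000000  (ones: 0)
  rows 72-79 [p,q,r,s=1001]: 01000100  (ones: 2)
  rows 80-87 [p,q,r,s=1010]: 11111111  (ones: 8)
  rows 88-95 [p,q,r,s=1011]: 11111111  (ones: 8)
  rows 96-103 [p,q,r,s=1100]: 00000000  (ones: 0)
  rows 104-111 [p,q,r,s=1101]: 01000100  (ones: 2)
  rows 112-119 [p,q,r,s=1110]: 11111111  (ones: 8)
  rows 120-127 [p,q,r,s=1111]: 11111111  (ones: 8)
Disagreements = 0+2+8+8+0+2+8+8+0+2+8+8+0+2+8+8 = 72

72


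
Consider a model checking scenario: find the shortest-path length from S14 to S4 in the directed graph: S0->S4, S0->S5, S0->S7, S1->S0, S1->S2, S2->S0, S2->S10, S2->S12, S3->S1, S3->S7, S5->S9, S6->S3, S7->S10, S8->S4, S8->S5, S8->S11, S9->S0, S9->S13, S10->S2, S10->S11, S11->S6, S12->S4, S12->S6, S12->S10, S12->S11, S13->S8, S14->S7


BFS layer-by-layer from S14:
  dist 0: {S14}
  dist 1: {S7}
  dist 2: {S10}
  dist 3: {S2, S11}
  dist 4: {S0, S6, S12}
  dist 5: {S3, S4, S5}
  -> S4 reached at distance 5
Shortest path length = 5

5


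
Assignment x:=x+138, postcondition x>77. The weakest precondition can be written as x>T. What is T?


Formula: wp(x:=E, P) = P[E/x] (substitute E for x in postcondition)
Step 1: Postcondition: x>77
Step 2: Substitute x+138 for x: x+138>77
Step 3: Solve for x: x > 77-138 = -61

-61


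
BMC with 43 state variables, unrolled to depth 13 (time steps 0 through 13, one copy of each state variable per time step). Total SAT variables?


BMC unrolls to depth k, creating one copy of each state var for steps 0..k.
Step count = 13 + 1 = 14 (steps 0 through 13)
Vars per step = 43
Total = 43 * 14 = 602

602


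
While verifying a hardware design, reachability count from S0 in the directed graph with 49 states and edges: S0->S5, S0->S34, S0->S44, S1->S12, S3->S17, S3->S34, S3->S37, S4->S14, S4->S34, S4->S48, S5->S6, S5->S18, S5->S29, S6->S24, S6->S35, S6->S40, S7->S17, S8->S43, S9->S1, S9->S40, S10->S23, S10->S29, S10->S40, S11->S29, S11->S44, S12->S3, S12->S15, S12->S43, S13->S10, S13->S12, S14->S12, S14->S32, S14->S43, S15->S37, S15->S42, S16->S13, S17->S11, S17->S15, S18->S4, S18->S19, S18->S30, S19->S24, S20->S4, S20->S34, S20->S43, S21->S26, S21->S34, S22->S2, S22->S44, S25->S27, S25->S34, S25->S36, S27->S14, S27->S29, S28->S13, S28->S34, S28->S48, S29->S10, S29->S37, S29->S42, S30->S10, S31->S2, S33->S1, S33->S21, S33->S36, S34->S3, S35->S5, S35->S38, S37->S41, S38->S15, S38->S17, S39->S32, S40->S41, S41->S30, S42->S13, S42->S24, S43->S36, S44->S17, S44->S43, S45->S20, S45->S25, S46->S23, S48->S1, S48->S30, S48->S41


BFS from S0:
  layer 0: {S0}
  layer 1: {S5, S34, S44}
  layer 2: {S3, S6, S17, S18, S29, S43}
  layer 3: {S4, S10, S11, S15, S19, S24, S30, S35, S36, S37, S40, S42}
  layer 4: {S13, S14, S23, S38, S41, S48}
  layer 5: {S1, S12, S32}
Reachable set: {S0, S1, S3, S4, S5, S6, S10, S11, S12, S13, S14, S15, S17, S18, S19, S23, S24, S29, S30, S32, S34, S35, S36, S37, S38, S40, S41, S42, S43, S44, S48}
Count = 31

31


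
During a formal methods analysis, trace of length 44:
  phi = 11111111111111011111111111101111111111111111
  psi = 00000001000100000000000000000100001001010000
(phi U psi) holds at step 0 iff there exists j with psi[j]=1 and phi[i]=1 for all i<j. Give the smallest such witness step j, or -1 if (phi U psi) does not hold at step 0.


(phi U psi) at 0: need smallest j with psi[j]=1 and phi[i]=1 for all i in [0,j).
Scan from step 0:
  step 0: phi=1, psi=0 -> continue
  step 1: phi=1, psi=0 -> continue
  step 2: phi=1, psi=0 -> continue
  step 3: phi=1, psi=0 -> continue
  step 7: psi=1 and phi held for [0,7) -> witness found
Witness step = 7

7


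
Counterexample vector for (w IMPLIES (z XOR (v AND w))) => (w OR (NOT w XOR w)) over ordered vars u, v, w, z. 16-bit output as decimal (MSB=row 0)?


F1 = (w IMPLIES (z XOR (v AND w)))
F2 = (w OR (NOT w XOR w))
Counterexample to F1=>F2 is where F1=1 and F2=0.
Evaluate each row (bits = u,v,w,z, MSB first):
  row 0 [0000]: F1=1 F2=1 -> F1&~F2 -> 0
  row 1 [0001]: F1=1 F2=1 -> F1&~F2 -> 0
  row 2 [0010]: F1=0 F2=1 -> F1&~F2 -> 0
  row 3 [0011]: F1=1 F2=1 -> F1&~F2 -> 0
  row 4 [0100]: F1=1 F2=1 -> F1&~F2 -> 0
  row 5 [0101]: F1=1 F2=1 -> F1&~F2 -> 0
  row 6 [0110]: F1=1 F2=1 -> F1&~F2 -> 0
  row 7 [0111]: F1=0 F2=1 -> F1&~F2 -> 0
  row 8 [1000]: F1=1 F2=1 -> F1&~F2 -> 0
  row 9 [1001]: F1=1 F2=1 -> F1&~F2 -> 0
  row 10 [1010]: F1=0 F2=1 -> F1&~F2 -> 0
  row 11 [1011]: F1=1 F2=1 -> F1&~F2 -> 0
  row 12 [1100]: F1=1 F2=1 -> F1&~F2 -> 0
  row 13 [1101]: F1=1 F2=1 -> F1&~F2 -> 0
  row 14 [1110]: F1=1 F2=1 -> F1&~F2 -> 0
  row 15 [1111]: F1=0 F2=1 -> F1&~F2 -> 0
Full result column, 4 rows per line (u,v fixed per line; w,z runs 00..11 left to right):
  rows 0-3 [u,v=00]: 0000  = hex 0
  rows 4-7 [u,v=01]: 0000  = hex 0
  rows 8-11 [u,v=10]: 0000  = hex 0
  rows 12-15 [u,v=11]: 0000  = hex 0
Counterexample vector (row 0 .. row 15) = 0000000000000000
Output column grouped in 4s = 0000 0000 0000 0000 = 0x0000
Convert to decimal digit by digit (value = value*16 + digit):
  0 -> 0
  0*16 + 0 = 0
  0*16 + 0 = 0
  0*16 + 0 = 0
Decimal = 0

0


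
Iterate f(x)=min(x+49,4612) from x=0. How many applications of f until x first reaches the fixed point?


Step 1: x=0, cap=4612, increment=49
Step 2: x grows by 49 each step until capped at 4612; fixed point is x=4612
Step 3: iterations = ceil(4612/49) = 95

95


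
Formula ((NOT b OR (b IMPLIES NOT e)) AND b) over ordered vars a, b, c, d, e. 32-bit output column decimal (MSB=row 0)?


Formula: ((NOT b OR (b IMPLIES NOT e)) AND b) over a, b, c, d, e (32 rows)
Evaluate each row (bits = a,b,c,d,e, MSB first):
  row 0 [00000]: ((NOT 0 OR (0 IMPLIES NOT 0)) AND 0) -> 0
  row 1 [00001]: ((NOT 0 OR (0 IMPLIES NOT 1)) AND 0) -> 0
  row 2 [00010]: ((NOT 0 OR (0 IMPLIES NOT 0)) AND 0) -> 0
  row 3 [00011]: ((NOT 0 OR (0 IMPLIES NOT 1)) AND 0) -> 0
  row 4 [00100]: ((NOT 0 OR (0 IMPLIES NOT 0)) AND 0) -> 0
  row 5 [00101]: ((NOT 0 OR (0 IMPLIES NOT 1)) AND 0) -> 0
  row 6 [00110]: ((NOT 0 OR (0 IMPLIES NOT 0)) AND 0) -> 0
  row 7 [00111]: ((NOT 0 OR (0 IMPLIES NOT 1)) AND 0) -> 0
  row 8 [01000]: ((NOT 1 OR (1 IMPLIES NOT 0)) AND 1) -> 1
  row 9 [01001]: ((NOT 1 OR (1 IMPLIES NOT 1)) AND 1) -> 0
  row 10 [01010]: ((NOT 1 OR (1 IMPLIES NOT 0)) AND 1) -> 1
  row 11 [01011]: ((NOT 1 OR (1 IMPLIES NOT 1)) AND 1) -> 0
  row 12 [01100]: ((NOT 1 OR (1 IMPLIES NOT 0)) AND 1) -> 1
  row 13 [01101]: ((NOT 1 OR (1 IMPLIES NOT 1)) AND 1) -> 0
  row 14 [01110]: ((NOT 1 OR (1 IMPLIES NOT 0)) AND 1) -> 1
  row 15 [01111]: ((NOT 1 OR (1 IMPLIES NOT 1)) AND 1) -> 0
  row 16 [10000]: ((NOT 0 OR (0 IMPLIES NOT 0)) AND 0) -> 0
  row 17 [10001]: ((NOT 0 OR (0 IMPLIES NOT 1)) AND 0) -> 0
  row 18 [10010]: ((NOT 0 OR (0 IMPLIES NOT 0)) AND 0) -> 0
  row 19 [10011]: ((NOT 0 OR (0 IMPLIES NOT 1)) AND 0) -> 0
  row 20 [10100]: ((NOT 0 OR (0 IMPLIES NOT 0)) AND 0) -> 0
  row 21 [10101]: ((NOT 0 OR (0 IMPLIES NOT 1)) AND 0) -> 0
  row 22 [10110]: ((NOT 0 OR (0 IMPLIES NOT 0)) AND 0) -> 0
  row 23 [10111]: ((NOT 0 OR (0 IMPLIES NOT 1)) AND 0) -> 0
  row 24 [11000]: ((NOT 1 OR (1 IMPLIES NOT 0)) AND 1) -> 1
  row 25 [11001]: ((NOT 1 OR (1 IMPLIES NOT 1)) AND 1) -> 0
  row 26 [11010]: ((NOT 1 OR (1 IMPLIES NOT 0)) AND 1) -> 1
  row 27 [11011]: ((NOT 1 OR (1 IMPLIES NOT 1)) AND 1) -> 0
  row 28 [11100]: ((NOT 1 OR (1 IMPLIES NOT 0)) AND 1) -> 1
  row 29 [11101]: ((NOT 1 OR (1 IMPLIES NOT 1)) AND 1) -> 0
  row 30 [11110]: ((NOT 1 OR (1 IMPLIES NOT 0)) AND 1) -> 1
  row 31 [11111]: ((NOT 1 OR (1 IMPLIES NOT 1)) AND 1) -> 0
Full result column, 4 rows per line (a,b,c fixed per line; d,e runs 00..11 left to right):
  rows 0-3 [a,b,c=000]: 0000  = hex 0
  rows 4-7 [a,b,c=001]: 0000  = hex 0
  rows 8-11 [a,b,c=010]: 1010  = hex A
  rows 12-15 [a,b,c=011]: 1010  = hex A
  rows 16-19 [a,b,c=100]: 0000  = hex 0
  rows 20-23 [a,b,c=101]: 0000  = hex 0
  rows 24-27 [a,b,c=110]: 1010  = hex A
  rows 28-31 [a,b,c=111]: 1010  = hex A
Output column (row 0 .. row 31) = 00000000101010100000000010101010
Output column grouped in 4s = 0000 0000 1010 1010 0000 0000 1010 1010 = 0x00AA00AA
Convert to decimal digit by digit (value = value*16 + digit):
  0 -> 0
  0*16 + 0 = 0
  0*16 + 10 (A) = 10
  10*16 + 10 (A) = 170
  170*16 + 0 = 2720
  2720*16 + 0 = 43520
  43520*16 + 10 (A) = 696330
  696330*16 + 10 (A) = 11141290
Decimal = 11141290

11141290


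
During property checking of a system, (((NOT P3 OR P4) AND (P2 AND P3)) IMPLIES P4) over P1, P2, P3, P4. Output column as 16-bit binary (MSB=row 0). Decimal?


Formula: (((NOT P3 OR P4) AND (P2 AND P3)) IMPLIES P4) over P1, P2, P3, P4 (16 rows)
Evaluate each row (bits = P1,P2,P3,P4, MSB first):
  row 0 [0000]: (((NOT 0 OR 0) AND (0 AND 0)) IMPLIES 0) -> 1
  row 1 [0001]: (((NOT 0 OR 1) AND (0 AND 0)) IMPLIES 1) -> 1
  row 2 [0010]: (((NOT 1 OR 0) AND (0 AND 1)) IMPLIES 0) -> 1
  row 3 [0011]: (((NOT 1 OR 1) AND (0 AND 1)) IMPLIES 1) -> 1
  row 4 [0100]: (((NOT 0 OR 0) AND (1 AND 0)) IMPLIES 0) -> 1
  row 5 [0101]: (((NOT 0 OR 1) AND (1 AND 0)) IMPLIES 1) -> 1
  row 6 [0110]: (((NOT 1 OR 0) AND (1 AND 1)) IMPLIES 0) -> 1
  row 7 [0111]: (((NOT 1 OR 1) AND (1 AND 1)) IMPLIES 1) -> 1
  row 8 [1000]: (((NOT 0 OR 0) AND (0 AND 0)) IMPLIES 0) -> 1
  row 9 [1001]: (((NOT 0 OR 1) AND (0 AND 0)) IMPLIES 1) -> 1
  row 10 [1010]: (((NOT 1 OR 0) AND (0 AND 1)) IMPLIES 0) -> 1
  row 11 [1011]: (((NOT 1 OR 1) AND (0 AND 1)) IMPLIES 1) -> 1
  row 12 [1100]: (((NOT 0 OR 0) AND (1 AND 0)) IMPLIES 0) -> 1
  row 13 [1101]: (((NOT 0 OR 1) AND (1 AND 0)) IMPLIES 1) -> 1
  row 14 [1110]: (((NOT 1 OR 0) AND (1 AND 1)) IMPLIES 0) -> 1
  row 15 [1111]: (((NOT 1 OR 1) AND (1 AND 1)) IMPLIES 1) -> 1
Full result column, 4 rows per line (P1,P2 fixed per line; P3,P4 runs 00..11 left to right):
  rows 0-3 [P1,P2=00]: 1111  = hex F
  rows 4-7 [P1,P2=01]: 1111  = hex F
  rows 8-11 [P1,P2=10]: 1111  = hex F
  rows 12-15 [P1,P2=11]: 1111  = hex F
Output column (row 0 .. row 15) = 1111111111111111
Output column grouped in 4s = 1111 1111 1111 1111 = 0xFFFF
Convert to decimal digit by digit (value = value*16 + digit):
  F -> 15
  15*16 + 15 (F) = 255
  255*16 + 15 (F) = 4095
  4095*16 + 15 (F) = 65535
Decimal = 65535

65535


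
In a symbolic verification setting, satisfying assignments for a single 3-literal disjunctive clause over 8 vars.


Step 1: Total=2^8=256
Step 2: Unsat when all 3 false: 2^5=32
Step 3: Sat=256-32=224

224


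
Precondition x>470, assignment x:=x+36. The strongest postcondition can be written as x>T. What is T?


Formula: sp(P, x:=E) = exists old_x. (x = E[old_x/x]) AND P[old_x/x] (old_x is the value of x before the assignment; eliminate old_x by solving x = E[old_x/x] for old_x)
Step 1: Precondition P: x>470, i.e. old_x > 470
Step 2: Assignment gives x = old_x + 36, so old_x = x - 36
Step 3: Substitute into P: x - 36 > 470
Step 4: Simplify: x > 470+36 = 506

506


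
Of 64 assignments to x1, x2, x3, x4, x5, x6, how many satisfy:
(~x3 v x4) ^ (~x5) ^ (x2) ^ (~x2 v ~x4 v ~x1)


CNF with 4 clauses over 6 vars (64 assignments).
An assignment satisfies CNF iff every clause has >=1 true literal.
Check each row (bits = x1,x2,x3,x4,x5,x6; clause T/F shown):
  row 0 [000000]: clauses=TTFT -> 0
  row 1 [000001]: clauses=TTFT -> 0
  row 2 [000010]: clauses=TFFT -> 0
  row 3 [000011]: clauses=TFFT -> 0
  row 4 [000100]: clauses=TTFT -> 0
  (every remaining row is evaluated the same way; all 64 results are listed next)
Full result column, 8 rows per line (x1,x2,x3 fixed per line; x4,x5,x6 runs 000..111 left to right):
  rows 0-7 [x1,x2,x3=000]: 00000000  (ones: 0)
  rows 8-15 [x1,x2,x3=001]: 00000000  (ones: 0)
  rows 16-23 [x1,x2,x3=010]: 11001100  (ones: 4)
  rows 24-31 [x1,x2,x3=011]: 00001100  (ones: 2)
  rows 32-39 [x1,x2,x3=100]: 00000000  (ones: 0)
  rows 40-47 [x1,x2,x3=101]: 00000000  (ones: 0)
  rows 48-55 [x1,x2,x3=110]: 11000000  (ones: 2)
  rows 56-63 [x1,x2,x3=111]: 00000000  (ones: 0)
Satisfying assignments = 0+0+4+2+0+0+2+0 = 8

8


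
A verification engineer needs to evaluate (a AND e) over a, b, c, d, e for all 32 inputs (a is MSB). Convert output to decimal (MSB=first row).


Formula: (a AND e) over a, b, c, d, e (32 rows)
Evaluate each row (bits = a,b,c,d,e, MSB first):
  row 0 [00000]: (0 AND 0) -> 0
  row 1 [00001]: (0 AND 1) -> 0
  row 2 [00010]: (0 AND 0) -> 0
  row 3 [00011]: (0 AND 1) -> 0
  row 4 [00100]: (0 AND 0) -> 0
  row 5 [00101]: (0 AND 1) -> 0
  row 6 [00110]: (0 AND 0) -> 0
  row 7 [00111]: (0 AND 1) -> 0
  row 8 [01000]: (0 AND 0) -> 0
  row 9 [01001]: (0 AND 1) -> 0
  row 10 [01010]: (0 AND 0) -> 0
  row 11 [01011]: (0 AND 1) -> 0
  row 12 [01100]: (0 AND 0) -> 0
  row 13 [01101]: (0 AND 1) -> 0
  row 14 [01110]: (0 AND 0) -> 0
  row 15 [01111]: (0 AND 1) -> 0
  row 16 [10000]: (1 AND 0) -> 0
  row 17 [10001]: (1 AND 1) -> 1
  row 18 [10010]: (1 AND 0) -> 0
  row 19 [10011]: (1 AND 1) -> 1
  row 20 [10100]: (1 AND 0) -> 0
  row 21 [10101]: (1 AND 1) -> 1
  row 22 [10110]: (1 AND 0) -> 0
  row 23 [10111]: (1 AND 1) -> 1
  row 24 [11000]: (1 AND 0) -> 0
  row 25 [11001]: (1 AND 1) -> 1
  row 26 [11010]: (1 AND 0) -> 0
  row 27 [11011]: (1 AND 1) -> 1
  row 28 [11100]: (1 AND 0) -> 0
  row 29 [11101]: (1 AND 1) -> 1
  row 30 [11110]: (1 AND 0) -> 0
  row 31 [11111]: (1 AND 1) -> 1
Full result column, 4 rows per line (a,b,c fixed per line; d,e runs 00..11 left to right):
  rows 0-3 [a,b,c=000]: 0000  = hex 0
  rows 4-7 [a,b,c=001]: 0000  = hex 0
  rows 8-11 [a,b,c=010]: 0000  = hex 0
  rows 12-15 [a,b,c=011]: 0000  = hex 0
  rows 16-19 [a,b,c=100]: 0101  = hex 5
  rows 20-23 [a,b,c=101]: 0101  = hex 5
  rows 24-27 [a,b,c=110]: 0101  = hex 5
  rows 28-31 [a,b,c=111]: 0101  = hex 5
Output column (row 0 .. row 31) = 00000000000000000101010101010101
Output column grouped in 4s = 0000 0000 0000 0000 0101 0101 0101 0101 = 0x00005555
Convert to decimal digit by digit (value = value*16 + digit):
  0 -> 0
  0*16 + 0 = 0
  0*16 + 0 = 0
  0*16 + 0 = 0
  0*16 + 5 = 5
  5*16 + 5 = 85
  85*16 + 5 = 1365
  1365*16 + 5 = 21845
Decimal = 21845

21845


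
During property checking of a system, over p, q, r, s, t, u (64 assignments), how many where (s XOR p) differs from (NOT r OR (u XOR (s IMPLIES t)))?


F1 = (s XOR p)
F2 = (NOT r OR (u XOR (s IMPLIES t)))
Evaluate both on each of 64 rows (bits = p,q,r,s,t,u):
  row 0 [000000]: F1=0 F2=1 (differ) -> 1
  row 1 [000001]: F1=0 F2=1 (differ) -> 1
  row 2 [000010]: F1=0 F2=1 (differ) -> 1
  row 3 [000011]: F1=0 F2=1 (differ) -> 1
  row 4 [000100]: F1=1 F2=1 -> 0
  (every remaining row is evaluated the same way; all 64 results are listed next)
Full result column, 8 rows per line (p,q,r fixed per line; s,t,u runs 000..111 left to right):
  rows 0-7 [p,q,r=000]: 11110000  (ones: 4)
  rows 8-15 [p,q,r=001]: 10101001  (ones: 4)
  rows 16-23 [p,q,r=010]: 11110000  (ones: 4)
  rows 24-31 [p,q,r=011]: 10101001  (ones: 4)
  rows 32-39 [p,q,r=100]: 00001111  (ones: 4)
  rows 40-47 [p,q,r=101]: 01010110  (ones: 4)
  rows 48-55 [p,q,r=110]: 00001111  (ones: 4)
  rows 56-63 [p,q,r=111]: 01010110  (ones: 4)
Disagreements = 4+4+4+4+4+4+4+4 = 32

32


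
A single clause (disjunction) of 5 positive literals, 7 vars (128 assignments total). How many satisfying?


Step 1: Total=2^7=128
Step 2: Unsat when all 5 false: 2^2=4
Step 3: Sat=128-4=124

124


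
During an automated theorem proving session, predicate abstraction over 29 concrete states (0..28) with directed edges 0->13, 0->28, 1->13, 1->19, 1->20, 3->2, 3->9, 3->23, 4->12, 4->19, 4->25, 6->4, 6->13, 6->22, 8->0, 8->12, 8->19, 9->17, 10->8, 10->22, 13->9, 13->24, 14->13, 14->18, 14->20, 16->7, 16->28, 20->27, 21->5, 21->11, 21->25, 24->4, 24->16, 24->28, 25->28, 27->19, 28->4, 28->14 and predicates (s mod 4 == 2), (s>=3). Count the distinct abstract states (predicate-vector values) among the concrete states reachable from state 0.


BFS from 0:
Concrete reachable: {0, 4, 7, 9, 12, 13, 14, 16, 17, 18, 19, 20, 24, 25, 27, 28}
Abstract via predicates (s mod 4 == 2), (s>=3):
  (0,0) <- {0}
  (0,1) <- {4, 7, 9, 12, 13, 16, 17, 19, 20, 24, 25, 27, 28}
  (1,1) <- {14, 18}
Distinct abstract states = 3

3


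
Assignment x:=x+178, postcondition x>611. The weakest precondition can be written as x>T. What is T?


Formula: wp(x:=E, P) = P[E/x] (substitute E for x in postcondition)
Step 1: Postcondition: x>611
Step 2: Substitute x+178 for x: x+178>611
Step 3: Solve for x: x > 611-178 = 433

433


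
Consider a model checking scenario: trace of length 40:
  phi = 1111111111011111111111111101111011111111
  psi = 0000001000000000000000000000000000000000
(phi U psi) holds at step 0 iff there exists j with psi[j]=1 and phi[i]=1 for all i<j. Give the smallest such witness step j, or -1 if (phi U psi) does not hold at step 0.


(phi U psi) at 0: need smallest j with psi[j]=1 and phi[i]=1 for all i in [0,j).
Scan from step 0:
  step 0: phi=1, psi=0 -> continue
  step 1: phi=1, psi=0 -> continue
  step 2: phi=1, psi=0 -> continue
  step 3: phi=1, psi=0 -> continue
  step 6: psi=1 and phi held for [0,6) -> witness found
Witness step = 6

6


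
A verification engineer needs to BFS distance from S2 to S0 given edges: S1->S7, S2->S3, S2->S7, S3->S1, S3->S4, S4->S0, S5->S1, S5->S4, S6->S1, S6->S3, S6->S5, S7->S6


BFS layer-by-layer from S2:
  dist 0: {S2}
  dist 1: {S3, S7}
  dist 2: {S1, S4, S6}
  dist 3: {S0, S5}
  -> S0 reached at distance 3
Shortest path length = 3

3


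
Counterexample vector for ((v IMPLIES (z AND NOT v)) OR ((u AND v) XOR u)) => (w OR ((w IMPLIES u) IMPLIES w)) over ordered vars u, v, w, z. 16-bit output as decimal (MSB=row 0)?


F1 = ((v IMPLIES (z AND NOT v)) OR ((u AND v) XOR u))
F2 = (w OR ((w IMPLIES u) IMPLIES w))
Counterexample to F1=>F2 is where F1=1 and F2=0.
Evaluate each row (bits = u,v,w,z, MSB first):
  row 0 [0000]: F1=1 F2=0 -> F1&~F2 -> 1
  row 1 [0001]: F1=1 F2=0 -> F1&~F2 -> 1
  row 2 [0010]: F1=1 F2=1 -> F1&~F2 -> 0
  row 3 [0011]: F1=1 F2=1 -> F1&~F2 -> 0
  row 4 [0100]: F1=0 F2=0 -> F1&~F2 -> 0
  row 5 [0101]: F1=0 F2=0 -> F1&~F2 -> 0
  row 6 [0110]: F1=0 F2=1 -> F1&~F2 -> 0
  row 7 [0111]: F1=0 F2=1 -> F1&~F2 -> 0
  row 8 [1000]: F1=1 F2=0 -> F1&~F2 -> 1
  row 9 [1001]: F1=1 F2=0 -> F1&~F2 -> 1
  row 10 [1010]: F1=1 F2=1 -> F1&~F2 -> 0
  row 11 [1011]: F1=1 F2=1 -> F1&~F2 -> 0
  row 12 [1100]: F1=0 F2=0 -> F1&~F2 -> 0
  row 13 [1101]: F1=0 F2=0 -> F1&~F2 -> 0
  row 14 [1110]: F1=0 F2=1 -> F1&~F2 -> 0
  row 15 [1111]: F1=0 F2=1 -> F1&~F2 -> 0
Full result column, 4 rows per line (u,v fixed per line; w,z runs 00..11 left to right):
  rows 0-3 [u,v=00]: 1100  = hex C
  rows 4-7 [u,v=01]: 0000  = hex 0
  rows 8-11 [u,v=10]: 1100  = hex C
  rows 12-15 [u,v=11]: 0000  = hex 0
Counterexample vector (row 0 .. row 15) = 1100000011000000
Output column grouped in 4s = 1100 0000 1100 0000 = 0xC0C0
Convert to decimal digit by digit (value = value*16 + digit):
  C -> 12
  12*16 + 0 = 192
  192*16 + 12 (C) = 3084
  3084*16 + 0 = 49344
Decimal = 49344

49344


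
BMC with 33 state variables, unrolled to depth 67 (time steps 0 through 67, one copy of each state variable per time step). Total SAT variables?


BMC unrolls to depth k, creating one copy of each state var for steps 0..k.
Step count = 67 + 1 = 68 (steps 0 through 67)
Vars per step = 33
Total = 33 * 68 = 2244

2244
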